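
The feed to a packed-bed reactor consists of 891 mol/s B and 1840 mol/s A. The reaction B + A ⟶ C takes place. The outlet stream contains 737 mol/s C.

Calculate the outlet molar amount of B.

For C: n = n₀ + 1ξ → 737 = 0 + 1ξ, giving ξ = 737 mol/s.
Outlet amounts (n = n₀ + ν ξ):
  B: 891 − 1(737) = 154
  A: 1840 − 1(737) = 1103
  C: 0 + 1(737) = 737

154 mol/s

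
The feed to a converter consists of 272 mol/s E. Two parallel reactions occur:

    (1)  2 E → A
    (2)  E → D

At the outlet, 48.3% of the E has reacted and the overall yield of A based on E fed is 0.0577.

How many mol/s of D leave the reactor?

Yield of A: 1ξ₁ / 272 = 0.0577 → ξ₁ = 15.69 mol/s.
Conversion of E: 2ξ₁ + 1ξ₂ = 0.483 × 272 = 131.4 → ξ₂ = 99.99 mol/s.
Outlet amounts (n = n₀ + Σ ν·ξ):
  E: 272 − 2(15.69) − 1(99.99) = 140.6
  A: 0 + 1(15.69) = 15.69
  D: 0 + 1(99.99) = 99.99

100 mol/s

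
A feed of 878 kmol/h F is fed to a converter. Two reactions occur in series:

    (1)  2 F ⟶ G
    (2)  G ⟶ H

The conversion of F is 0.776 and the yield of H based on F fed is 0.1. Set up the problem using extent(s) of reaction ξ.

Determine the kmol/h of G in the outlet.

Conversion of F: F consumed = 2ξ₁ = 0.776 × 878 → ξ₁ = 340.7 kmol/h.
Yield of H: 1ξ₂ / 878 = 0.1 → ξ₂ = 87.8 kmol/h.
Outlet amounts (n = n₀ + Σ ν·ξ):
  F: 878 − 2(340.7) = 196.7
  G: 0 + 1(340.7) − 1(87.8) = 252.9
  H: 0 + 1(87.8) = 87.8

253 kmol/h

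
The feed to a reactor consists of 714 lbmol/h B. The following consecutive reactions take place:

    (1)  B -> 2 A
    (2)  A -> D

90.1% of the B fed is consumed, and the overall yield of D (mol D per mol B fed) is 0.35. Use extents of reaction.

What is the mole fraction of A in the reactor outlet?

Conversion of B: B consumed = 1ξ₁ = 0.901 × 714 → ξ₁ = 643.3 lbmol/h.
Yield of D: 1ξ₂ / 714 = 0.35 → ξ₂ = 249.9 lbmol/h.
Outlet amounts (n = n₀ + Σ ν·ξ):
  B: 714 − 1(643.3) = 70.69
  A: 0 + 2(643.3) − 1(249.9) = 1037
  D: 0 + 1(249.9) = 249.9
Total out = 1357 lbmol/h; y_A = 1037 / 1357 = 0.7638.

0.764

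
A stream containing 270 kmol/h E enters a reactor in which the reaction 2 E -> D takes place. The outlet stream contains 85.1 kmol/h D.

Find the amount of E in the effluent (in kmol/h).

For D: n = n₀ + 1ξ → 85.1 = 0 + 1ξ, giving ξ = 85.1 kmol/h.
Outlet amounts (n = n₀ + ν ξ):
  E: 270 − 2(85.1) = 99.8
  D: 0 + 1(85.1) = 85.1

99.8 kmol/h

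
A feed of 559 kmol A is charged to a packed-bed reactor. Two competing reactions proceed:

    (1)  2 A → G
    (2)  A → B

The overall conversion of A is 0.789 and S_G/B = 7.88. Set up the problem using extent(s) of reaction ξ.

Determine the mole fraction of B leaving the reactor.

Conversion of A: A consumed = 0.789 × 559 = 441.1 kmol = 2ξ₁ + 1ξ₂.
Selectivity: 1ξ₁ / (1ξ₂) = 7.88 → ξ₁ = 7.88 ξ₂.
Substitute: (2·7.88 + 1) ξ₂ = 441.1 → ξ₂ = 26.32 kmol, ξ₁ = 207.4 kmol.
Outlet amounts (n = n₀ + Σ ν·ξ):
  A: 559 − 2(207.4) − 1(26.32) = 117.9
  G: 0 + 1(207.4) = 207.4
  B: 0 + 1(26.32) = 26.32
Total out = 351.6 kmol; y_B = 26.32 / 351.6 = 0.07484.

0.0748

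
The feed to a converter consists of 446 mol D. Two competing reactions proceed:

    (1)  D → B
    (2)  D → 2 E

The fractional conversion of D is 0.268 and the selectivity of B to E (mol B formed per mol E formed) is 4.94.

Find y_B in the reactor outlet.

0.238

Conversion of D: D consumed = 0.268 × 446 = 119.5 mol = 1ξ₁ + 1ξ₂.
Selectivity: 1ξ₁ / (2ξ₂) = 4.94 → ξ₁ = 9.88 ξ₂.
Substitute: (1·9.88 + 1) ξ₂ = 119.5 → ξ₂ = 10.99 mol, ξ₁ = 108.5 mol.
Outlet amounts (n = n₀ + Σ ν·ξ):
  D: 446 − 1(108.5) − 1(10.99) = 326.5
  B: 0 + 1(108.5) = 108.5
  E: 0 + 2(10.99) = 21.97
Total out = 457 mol; y_B = 108.5 / 457 = 0.2375.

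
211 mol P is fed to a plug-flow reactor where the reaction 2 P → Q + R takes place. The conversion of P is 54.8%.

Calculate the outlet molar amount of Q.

57.8 mol

P reacted = 0.548 × 211 = 115.6 mol; ν_P = −2, so ξ = 115.6/2 = 57.81 mol.
Outlet amounts (n = n₀ + ν ξ):
  P: 211 − 2(57.81) = 95.37
  Q: 0 + 1(57.81) = 57.81
  R: 0 + 1(57.81) = 57.81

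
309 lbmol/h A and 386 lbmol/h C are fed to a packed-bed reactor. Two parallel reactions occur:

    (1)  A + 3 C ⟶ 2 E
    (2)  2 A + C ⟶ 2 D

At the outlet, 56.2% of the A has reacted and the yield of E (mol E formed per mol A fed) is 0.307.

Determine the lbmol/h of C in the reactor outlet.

Yield of E: 2ξ₁ / 309 = 0.307 → ξ₁ = 47.43 lbmol/h.
Conversion of A: 1ξ₁ + 2ξ₂ = 0.562 × 309 = 173.7 → ξ₂ = 63.11 lbmol/h.
Outlet amounts (n = n₀ + Σ ν·ξ):
  A: 309 − 1(47.43) − 2(63.11) = 135.3
  C: 386 − 3(47.43) − 1(63.11) = 180.6
  E: 0 + 2(47.43) = 94.86
  D: 0 + 2(63.11) = 126.2

181 lbmol/h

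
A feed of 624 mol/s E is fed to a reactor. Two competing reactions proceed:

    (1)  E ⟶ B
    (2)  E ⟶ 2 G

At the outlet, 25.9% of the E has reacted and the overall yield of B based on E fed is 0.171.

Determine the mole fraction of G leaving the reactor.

Yield of B: 1ξ₁ / 624 = 0.171 → ξ₁ = 106.7 mol/s.
Conversion of E: 1ξ₁ + 1ξ₂ = 0.259 × 624 = 161.6 → ξ₂ = 54.91 mol/s.
Outlet amounts (n = n₀ + Σ ν·ξ):
  E: 624 − 1(106.7) − 1(54.91) = 462.4
  B: 0 + 1(106.7) = 106.7
  G: 0 + 2(54.91) = 109.8
Total out = 678.9 mol/s; y_G = 109.8 / 678.9 = 0.1618.

0.162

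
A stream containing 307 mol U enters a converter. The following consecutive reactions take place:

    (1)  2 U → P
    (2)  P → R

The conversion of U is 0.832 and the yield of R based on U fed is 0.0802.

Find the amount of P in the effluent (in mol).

Conversion of U: U consumed = 2ξ₁ = 0.832 × 307 → ξ₁ = 127.7 mol.
Yield of R: 1ξ₂ / 307 = 0.0802 → ξ₂ = 24.62 mol.
Outlet amounts (n = n₀ + Σ ν·ξ):
  U: 307 − 2(127.7) = 51.58
  P: 0 + 1(127.7) − 1(24.62) = 103.1
  R: 0 + 1(24.62) = 24.62

103 mol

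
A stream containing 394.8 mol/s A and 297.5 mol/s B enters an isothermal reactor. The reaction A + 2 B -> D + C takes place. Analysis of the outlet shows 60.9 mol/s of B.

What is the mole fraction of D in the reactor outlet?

0.206

For B: n = n₀ − 2ξ → 60.9 = 297.5 − 2ξ, giving ξ = 118.3 mol/s.
Outlet amounts (n = n₀ + ν ξ):
  A: 394.8 − 1(118.3) = 276.5
  B: 297.5 − 2(118.3) = 60.9
  D: 0 + 1(118.3) = 118.3
  C: 0 + 1(118.3) = 118.3
Total out = 574 mol/s; y_D = 118.3 / 574 = 0.2061.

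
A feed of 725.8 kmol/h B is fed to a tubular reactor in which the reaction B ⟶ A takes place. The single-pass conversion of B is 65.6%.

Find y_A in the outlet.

B reacted = 0.656 × 725.8 = 476.1 kmol/h; ν_B = −1, so ξ = 476.1/1 = 476.1 kmol/h.
Outlet amounts (n = n₀ + ν ξ):
  B: 725.8 − 1(476.1) = 249.7
  A: 0 + 1(476.1) = 476.1
Total out = 725.8 kmol/h; y_A = 476.1 / 725.8 = 0.656.

0.656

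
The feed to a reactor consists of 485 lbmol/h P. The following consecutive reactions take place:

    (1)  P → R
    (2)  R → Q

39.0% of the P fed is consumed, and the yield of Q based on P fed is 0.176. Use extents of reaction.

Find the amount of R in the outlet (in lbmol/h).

Conversion of P: P consumed = 1ξ₁ = 0.39 × 485 → ξ₁ = 189.2 lbmol/h.
Yield of Q: 1ξ₂ / 485 = 0.176 → ξ₂ = 85.36 lbmol/h.
Outlet amounts (n = n₀ + Σ ν·ξ):
  P: 485 − 1(189.2) = 295.9
  R: 0 + 1(189.2) − 1(85.36) = 103.8
  Q: 0 + 1(85.36) = 85.36

104 lbmol/h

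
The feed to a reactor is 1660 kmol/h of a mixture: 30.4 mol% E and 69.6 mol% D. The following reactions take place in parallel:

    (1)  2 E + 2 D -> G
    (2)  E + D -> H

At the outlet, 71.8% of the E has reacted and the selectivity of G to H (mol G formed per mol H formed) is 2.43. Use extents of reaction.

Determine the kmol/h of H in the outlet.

61.8 kmol/h

Conversion of E: E consumed = 0.718 × 504.6 = 362.3 kmol/h = 2ξ₁ + 1ξ₂.
Selectivity: 1ξ₁ / (1ξ₂) = 2.43 → ξ₁ = 2.43 ξ₂.
Substitute: (2·2.43 + 1) ξ₂ = 362.3 → ξ₂ = 61.83 kmol/h, ξ₁ = 150.3 kmol/h.
Outlet amounts (n = n₀ + Σ ν·ξ):
  E: 504.6 − 2(150.3) − 1(61.83) = 142.3
  D: 1155 − 2(150.3) − 1(61.83) = 793
  G: 0 + 1(150.3) = 150.3
  H: 0 + 1(61.83) = 61.83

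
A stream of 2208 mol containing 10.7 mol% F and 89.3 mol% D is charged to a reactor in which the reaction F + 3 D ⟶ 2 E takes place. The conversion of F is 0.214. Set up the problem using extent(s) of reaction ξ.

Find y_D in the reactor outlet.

0.864

F reacted = 0.214 × 236.3 = 50.56 mol; ν_F = −1, so ξ = 50.56/1 = 50.56 mol.
Outlet amounts (n = n₀ + ν ξ):
  F: 236.3 − 1(50.56) = 185.7
  D: 1972 − 3(50.56) = 1820
  E: 0 + 2(50.56) = 101.1
Total out = 2107 mol; y_D = 1820 / 2107 = 0.8639.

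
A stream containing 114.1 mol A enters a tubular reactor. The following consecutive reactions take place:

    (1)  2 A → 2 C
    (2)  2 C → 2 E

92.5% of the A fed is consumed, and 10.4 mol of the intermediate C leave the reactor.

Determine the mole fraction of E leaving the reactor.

0.834

Conversion of A: A consumed = 2ξ₁ = 0.925 × 114.1 → ξ₁ = 52.77 mol.
C balance: n_C = 0 + 2ξ₁ − 2ξ₂ = 10.4 → ξ₂ = (2·52.77 − 10.4)/2 = 47.57 mol.
Outlet amounts (n = n₀ + Σ ν·ξ):
  A: 114.1 − 2(52.77) = 8.557
  C: 0 + 2(52.77) − 2(47.57) = 10.4
  E: 0 + 2(47.57) = 95.14
Total out = 114.1 mol; y_E = 95.14 / 114.1 = 0.8339.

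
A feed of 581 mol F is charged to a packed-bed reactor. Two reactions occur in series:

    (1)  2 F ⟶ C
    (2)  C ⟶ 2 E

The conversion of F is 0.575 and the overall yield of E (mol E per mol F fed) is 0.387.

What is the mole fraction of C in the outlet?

0.104

Conversion of F: F consumed = 2ξ₁ = 0.575 × 581 → ξ₁ = 167 mol.
Yield of E: 2ξ₂ / 581 = 0.387 → ξ₂ = 112.4 mol.
Outlet amounts (n = n₀ + Σ ν·ξ):
  F: 581 − 2(167) = 246.9
  C: 0 + 1(167) − 1(112.4) = 54.61
  E: 0 + 2(112.4) = 224.8
Total out = 526.4 mol; y_C = 54.61 / 526.4 = 0.1038.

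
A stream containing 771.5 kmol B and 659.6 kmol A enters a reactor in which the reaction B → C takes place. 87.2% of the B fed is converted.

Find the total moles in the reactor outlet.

1430 kmol

B reacted = 0.872 × 771.5 = 672.7 kmol; ν_B = −1, so ξ = 672.7/1 = 672.7 kmol.
Outlet amounts (n = n₀ + ν ξ):
  B: 771.5 − 1(672.7) = 98.75
  C: 0 + 1(672.7) = 672.7
  A: 659.6 (inert)
Total out = 98.75 + 672.7 + 659.6 = 1431 kmol.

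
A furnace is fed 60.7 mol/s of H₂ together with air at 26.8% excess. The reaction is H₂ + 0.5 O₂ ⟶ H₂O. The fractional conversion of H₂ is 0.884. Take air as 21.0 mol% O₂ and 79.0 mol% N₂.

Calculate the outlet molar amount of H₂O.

Stoichiometric O₂ = 0.5 × 60.7 = 30.35 mol/s; O₂ fed = 30.35 × 1.268 = 38.48 mol/s.
N₂ fed = 38.48 × 79/21 = 144.8 mol/s.
Fuel reacted = 0.884 × 60.7 → ξ = 53.66 mol/s.
Outlet (n = n₀ + ν ξ):
  H₂: 60.7 − 1(53.66) = 7.041
  O₂: 38.48 − 0.5(53.66) = 11.65
  N₂: 144.8 (inert)
  H₂O: 0 + 1(53.66) = 53.66

53.7 mol/s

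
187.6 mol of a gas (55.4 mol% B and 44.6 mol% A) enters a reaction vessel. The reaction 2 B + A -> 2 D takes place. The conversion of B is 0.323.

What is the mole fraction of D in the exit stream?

0.197

B reacted = 0.323 × 103.9 = 33.57 mol; ν_B = −2, so ξ = 33.57/2 = 16.78 mol.
Outlet amounts (n = n₀ + ν ξ):
  B: 103.9 − 2(16.78) = 70.36
  A: 83.67 − 1(16.78) = 66.88
  D: 0 + 2(16.78) = 33.57
Total out = 170.8 mol; y_D = 33.57 / 170.8 = 0.1965.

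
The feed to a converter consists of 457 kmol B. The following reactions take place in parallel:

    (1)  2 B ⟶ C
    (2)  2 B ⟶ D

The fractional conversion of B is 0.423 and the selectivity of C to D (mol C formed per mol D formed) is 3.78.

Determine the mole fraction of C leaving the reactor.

0.212

Conversion of B: B consumed = 0.423 × 457 = 193.3 kmol = 2ξ₁ + 2ξ₂.
Selectivity: 1ξ₁ / (1ξ₂) = 3.78 → ξ₁ = 3.78 ξ₂.
Substitute: (2·3.78 + 2) ξ₂ = 193.3 → ξ₂ = 20.22 kmol, ξ₁ = 76.43 kmol.
Outlet amounts (n = n₀ + Σ ν·ξ):
  B: 457 − 2(76.43) − 2(20.22) = 263.7
  C: 0 + 1(76.43) = 76.43
  D: 0 + 1(20.22) = 20.22
Total out = 360.3 kmol; y_C = 76.43 / 360.3 = 0.2121.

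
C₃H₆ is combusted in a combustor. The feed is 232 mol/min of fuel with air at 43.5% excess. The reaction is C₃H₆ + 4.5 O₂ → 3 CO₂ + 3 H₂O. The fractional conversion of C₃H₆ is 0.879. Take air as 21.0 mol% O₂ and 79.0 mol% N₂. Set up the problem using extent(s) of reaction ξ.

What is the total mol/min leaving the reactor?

Stoichiometric O₂ = 4.5 × 232 = 1044 mol/min; O₂ fed = 1044 × 1.435 = 1498 mol/min.
N₂ fed = 1498 × 79/21 = 5636 mol/min.
Fuel reacted = 0.879 × 232 → ξ = 203.9 mol/min.
Outlet (n = n₀ + ν ξ):
  C₃H₆: 232 − 1(203.9) = 28.07
  O₂: 1498 − 4.5(203.9) = 580.5
  N₂: 5636 (inert)
  CO₂: 0 + 3(203.9) = 611.8
  H₂O: 0 + 3(203.9) = 611.8
Total out = 28.07 + 580.5 + 5636 + 611.8 + 611.8 = 7468 mol/min.

7470 mol/min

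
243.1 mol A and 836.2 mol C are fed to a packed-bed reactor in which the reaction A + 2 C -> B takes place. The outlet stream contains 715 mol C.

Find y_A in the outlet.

0.19

For C: n = n₀ − 2ξ → 715 = 836.2 − 2ξ, giving ξ = 60.6 mol.
Outlet amounts (n = n₀ + ν ξ):
  A: 243.1 − 1(60.6) = 182.5
  C: 836.2 − 2(60.6) = 715
  B: 0 + 1(60.6) = 60.6
Total out = 958.1 mol; y_A = 182.5 / 958.1 = 0.1905.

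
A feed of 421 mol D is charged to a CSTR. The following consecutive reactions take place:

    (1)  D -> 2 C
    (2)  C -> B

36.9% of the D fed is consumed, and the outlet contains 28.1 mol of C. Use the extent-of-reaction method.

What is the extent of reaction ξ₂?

Conversion of D: D consumed = 1ξ₁ = 0.369 × 421 → ξ₁ = 155.3 mol.
C balance: n_C = 0 + 2ξ₁ − 1ξ₂ = 28.1 → ξ₂ = (2·155.3 − 28.1)/1 = 282.6 mol.
Outlet amounts (n = n₀ + Σ ν·ξ):
  D: 421 − 1(155.3) = 265.7
  C: 0 + 2(155.3) − 1(282.6) = 28.1
  B: 0 + 1(282.6) = 282.6

ξ₂ = 283 mol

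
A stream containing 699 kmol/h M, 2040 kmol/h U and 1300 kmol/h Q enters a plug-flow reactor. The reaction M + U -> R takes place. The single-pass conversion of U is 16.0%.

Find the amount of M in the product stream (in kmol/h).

U reacted = 0.16 × 2040 = 326.4 kmol/h; ν_U = −1, so ξ = 326.4/1 = 326.4 kmol/h.
Outlet amounts (n = n₀ + ν ξ):
  M: 699 − 1(326.4) = 372.6
  U: 2040 − 1(326.4) = 1714
  R: 0 + 1(326.4) = 326.4
  Q: 1300 (inert)

373 kmol/h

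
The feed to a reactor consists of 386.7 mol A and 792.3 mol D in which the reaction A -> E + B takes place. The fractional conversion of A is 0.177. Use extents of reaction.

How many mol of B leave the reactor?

A reacted = 0.177 × 386.7 = 68.45 mol; ν_A = −1, so ξ = 68.45/1 = 68.45 mol.
Outlet amounts (n = n₀ + ν ξ):
  A: 386.7 − 1(68.45) = 318.3
  E: 0 + 1(68.45) = 68.45
  B: 0 + 1(68.45) = 68.45
  D: 792.3 (inert)

68.4 mol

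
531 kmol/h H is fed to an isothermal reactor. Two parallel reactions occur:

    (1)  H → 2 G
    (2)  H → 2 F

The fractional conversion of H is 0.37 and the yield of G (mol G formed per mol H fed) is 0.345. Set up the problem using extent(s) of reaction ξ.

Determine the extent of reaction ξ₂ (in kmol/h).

Yield of G: 2ξ₁ / 531 = 0.345 → ξ₁ = 91.6 kmol/h.
Conversion of H: 1ξ₁ + 1ξ₂ = 0.37 × 531 = 196.5 → ξ₂ = 104.9 kmol/h.
Outlet amounts (n = n₀ + Σ ν·ξ):
  H: 531 − 1(91.6) − 1(104.9) = 334.5
  G: 0 + 2(91.6) = 183.2
  F: 0 + 2(104.9) = 209.7

ξ₂ = 105 kmol/h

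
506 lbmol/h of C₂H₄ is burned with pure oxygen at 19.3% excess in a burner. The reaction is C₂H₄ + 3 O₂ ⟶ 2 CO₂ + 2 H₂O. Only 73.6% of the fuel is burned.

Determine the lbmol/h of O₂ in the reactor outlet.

Stoichiometric O₂ = 3 × 506 = 1518 lbmol/h; O₂ fed = 1518 × 1.193 = 1811 lbmol/h.
Fuel reacted = 0.736 × 506 → ξ = 372.4 lbmol/h.
Outlet (n = n₀ + ν ξ):
  C₂H₄: 506 − 1(372.4) = 133.6
  O₂: 1811 − 3(372.4) = 693.7
  CO₂: 0 + 2(372.4) = 744.8
  H₂O: 0 + 2(372.4) = 744.8

694 lbmol/h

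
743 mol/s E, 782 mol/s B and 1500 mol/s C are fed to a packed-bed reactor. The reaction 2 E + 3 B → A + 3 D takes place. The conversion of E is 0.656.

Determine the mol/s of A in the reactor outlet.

E reacted = 0.656 × 743 = 487.4 mol/s; ν_E = −2, so ξ = 487.4/2 = 243.7 mol/s.
Outlet amounts (n = n₀ + ν ξ):
  E: 743 − 2(243.7) = 255.6
  B: 782 − 3(243.7) = 50.89
  A: 0 + 1(243.7) = 243.7
  D: 0 + 3(243.7) = 731.1
  C: 1500 (inert)

244 mol/s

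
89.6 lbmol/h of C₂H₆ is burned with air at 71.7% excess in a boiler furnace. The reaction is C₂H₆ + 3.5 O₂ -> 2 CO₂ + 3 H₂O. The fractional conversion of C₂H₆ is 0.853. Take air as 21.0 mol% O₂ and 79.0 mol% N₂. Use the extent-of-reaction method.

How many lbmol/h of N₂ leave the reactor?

2030 lbmol/h

Stoichiometric O₂ = 3.5 × 89.6 = 313.6 lbmol/h; O₂ fed = 313.6 × 1.717 = 538.5 lbmol/h.
N₂ fed = 538.5 × 79/21 = 2026 lbmol/h.
Fuel reacted = 0.853 × 89.6 → ξ = 76.43 lbmol/h.
Outlet (n = n₀ + ν ξ):
  C₂H₆: 89.6 − 1(76.43) = 13.17
  O₂: 538.5 − 3.5(76.43) = 271
  N₂: 2026 (inert)
  CO₂: 0 + 2(76.43) = 152.9
  H₂O: 0 + 3(76.43) = 229.3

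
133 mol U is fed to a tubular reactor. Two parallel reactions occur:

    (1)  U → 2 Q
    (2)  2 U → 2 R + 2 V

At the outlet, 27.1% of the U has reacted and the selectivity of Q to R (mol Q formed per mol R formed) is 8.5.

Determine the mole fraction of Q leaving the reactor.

Conversion of U: U consumed = 0.271 × 133 = 36.04 mol = 1ξ₁ + 2ξ₂.
Selectivity: 2ξ₁ / (2ξ₂) = 8.5 → ξ₁ = 8.5 ξ₂.
Substitute: (1·8.5 + 2) ξ₂ = 36.04 → ξ₂ = 3.433 mol, ξ₁ = 29.18 mol.
Outlet amounts (n = n₀ + Σ ν·ξ):
  U: 133 − 1(29.18) − 2(3.433) = 96.96
  Q: 0 + 2(29.18) = 58.36
  R: 0 + 2(3.433) = 6.865
  V: 0 + 2(3.433) = 6.865
Total out = 169 mol; y_Q = 58.36 / 169 = 0.3452.

0.345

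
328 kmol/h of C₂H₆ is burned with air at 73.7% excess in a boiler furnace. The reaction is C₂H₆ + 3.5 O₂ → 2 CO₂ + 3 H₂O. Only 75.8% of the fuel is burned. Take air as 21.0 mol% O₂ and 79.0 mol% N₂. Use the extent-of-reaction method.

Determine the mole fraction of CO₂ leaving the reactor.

Stoichiometric O₂ = 3.5 × 328 = 1148 kmol/h; O₂ fed = 1148 × 1.737 = 1994 kmol/h.
N₂ fed = 1994 × 79/21 = 7502 kmol/h.
Fuel reacted = 0.758 × 328 → ξ = 248.6 kmol/h.
Outlet (n = n₀ + ν ξ):
  C₂H₆: 328 − 1(248.6) = 79.38
  O₂: 1994 − 3.5(248.6) = 1124
  N₂: 7502 (inert)
  CO₂: 0 + 2(248.6) = 497.2
  H₂O: 0 + 3(248.6) = 745.9
Total out = 9948 kmol/h; y_CO₂ = 497.2 / 9948 = 0.04999.

0.05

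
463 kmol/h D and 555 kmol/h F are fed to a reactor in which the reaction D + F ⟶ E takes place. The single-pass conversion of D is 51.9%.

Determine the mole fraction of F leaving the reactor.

D reacted = 0.519 × 463 = 240.3 kmol/h; ν_D = −1, so ξ = 240.3/1 = 240.3 kmol/h.
Outlet amounts (n = n₀ + ν ξ):
  D: 463 − 1(240.3) = 222.7
  F: 555 − 1(240.3) = 314.7
  E: 0 + 1(240.3) = 240.3
Total out = 777.7 kmol/h; y_F = 314.7 / 777.7 = 0.4047.

0.405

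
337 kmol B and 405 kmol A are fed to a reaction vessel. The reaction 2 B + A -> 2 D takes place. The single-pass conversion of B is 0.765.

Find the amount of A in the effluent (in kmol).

B reacted = 0.765 × 337 = 257.8 kmol; ν_B = −2, so ξ = 257.8/2 = 128.9 kmol.
Outlet amounts (n = n₀ + ν ξ):
  B: 337 − 2(128.9) = 79.19
  A: 405 − 1(128.9) = 276.1
  D: 0 + 2(128.9) = 257.8

276 kmol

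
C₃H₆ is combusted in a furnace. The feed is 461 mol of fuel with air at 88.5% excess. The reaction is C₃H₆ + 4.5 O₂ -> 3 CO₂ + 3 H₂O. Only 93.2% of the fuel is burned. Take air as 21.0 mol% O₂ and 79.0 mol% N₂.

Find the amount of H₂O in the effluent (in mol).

Stoichiometric O₂ = 4.5 × 461 = 2074 mol; O₂ fed = 2074 × 1.885 = 3910 mol.
N₂ fed = 3910 × 79/21 = 14710 mol.
Fuel reacted = 0.932 × 461 → ξ = 429.7 mol.
Outlet (n = n₀ + ν ξ):
  C₃H₆: 461 − 1(429.7) = 31.35
  O₂: 3910 − 4.5(429.7) = 1977
  N₂: 14710 (inert)
  CO₂: 0 + 3(429.7) = 1289
  H₂O: 0 + 3(429.7) = 1289

1290 mol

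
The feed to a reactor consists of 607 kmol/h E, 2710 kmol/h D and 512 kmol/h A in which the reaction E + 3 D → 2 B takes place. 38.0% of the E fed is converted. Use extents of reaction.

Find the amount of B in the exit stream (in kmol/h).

461 kmol/h

E reacted = 0.38 × 607 = 230.7 kmol/h; ν_E = −1, so ξ = 230.7/1 = 230.7 kmol/h.
Outlet amounts (n = n₀ + ν ξ):
  E: 607 − 1(230.7) = 376.3
  D: 2710 − 3(230.7) = 2018
  B: 0 + 2(230.7) = 461.3
  A: 512 (inert)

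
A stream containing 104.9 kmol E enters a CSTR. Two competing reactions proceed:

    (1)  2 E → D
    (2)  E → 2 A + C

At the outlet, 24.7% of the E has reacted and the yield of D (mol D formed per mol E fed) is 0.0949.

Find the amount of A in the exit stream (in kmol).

12 kmol

Yield of D: 1ξ₁ / 104.9 = 0.0949 → ξ₁ = 9.955 kmol.
Conversion of E: 2ξ₁ + 1ξ₂ = 0.247 × 104.9 = 25.91 → ξ₂ = 6 kmol.
Outlet amounts (n = n₀ + Σ ν·ξ):
  E: 104.9 − 2(9.955) − 1(6) = 78.99
  D: 0 + 1(9.955) = 9.955
  A: 0 + 2(6) = 12
  C: 0 + 1(6) = 6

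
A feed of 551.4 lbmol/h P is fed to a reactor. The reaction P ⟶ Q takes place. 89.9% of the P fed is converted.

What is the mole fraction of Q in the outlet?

P reacted = 0.899 × 551.4 = 495.7 lbmol/h; ν_P = −1, so ξ = 495.7/1 = 495.7 lbmol/h.
Outlet amounts (n = n₀ + ν ξ):
  P: 551.4 − 1(495.7) = 55.69
  Q: 0 + 1(495.7) = 495.7
Total out = 551.4 lbmol/h; y_Q = 495.7 / 551.4 = 0.899.

0.899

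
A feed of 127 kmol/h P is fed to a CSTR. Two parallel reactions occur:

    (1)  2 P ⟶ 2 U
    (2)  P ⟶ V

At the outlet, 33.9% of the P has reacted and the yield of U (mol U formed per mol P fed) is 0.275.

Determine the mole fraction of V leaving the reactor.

0.064

Yield of U: 2ξ₁ / 127 = 0.275 → ξ₁ = 17.46 kmol/h.
Conversion of P: 2ξ₁ + 1ξ₂ = 0.339 × 127 = 43.05 → ξ₂ = 8.128 kmol/h.
Outlet amounts (n = n₀ + Σ ν·ξ):
  P: 127 − 2(17.46) − 1(8.128) = 83.95
  U: 0 + 2(17.46) = 34.93
  V: 0 + 1(8.128) = 8.128
Total out = 127 kmol/h; y_V = 8.128 / 127 = 0.064.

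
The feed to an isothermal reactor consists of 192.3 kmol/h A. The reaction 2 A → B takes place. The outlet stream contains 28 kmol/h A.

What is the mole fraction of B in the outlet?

0.746

For A: n = n₀ − 2ξ → 28 = 192.3 − 2ξ, giving ξ = 82.15 kmol/h.
Outlet amounts (n = n₀ + ν ξ):
  A: 192.3 − 2(82.15) = 28
  B: 0 + 1(82.15) = 82.15
Total out = 110.2 kmol/h; y_B = 82.15 / 110.2 = 0.7458.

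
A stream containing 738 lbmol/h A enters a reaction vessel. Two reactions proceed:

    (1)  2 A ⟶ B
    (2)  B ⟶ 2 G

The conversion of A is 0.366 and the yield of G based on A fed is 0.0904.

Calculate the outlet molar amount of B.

Conversion of A: A consumed = 2ξ₁ = 0.366 × 738 → ξ₁ = 135.1 lbmol/h.
Yield of G: 2ξ₂ / 738 = 0.0904 → ξ₂ = 33.36 lbmol/h.
Outlet amounts (n = n₀ + Σ ν·ξ):
  A: 738 − 2(135.1) = 467.9
  B: 0 + 1(135.1) − 1(33.36) = 101.7
  G: 0 + 2(33.36) = 66.72

102 lbmol/h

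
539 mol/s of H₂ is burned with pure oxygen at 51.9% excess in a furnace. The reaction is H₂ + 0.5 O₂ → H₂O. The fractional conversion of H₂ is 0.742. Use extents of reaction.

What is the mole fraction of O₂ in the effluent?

0.28

Stoichiometric O₂ = 0.5 × 539 = 269.5 mol/s; O₂ fed = 269.5 × 1.519 = 409.4 mol/s.
Fuel reacted = 0.742 × 539 → ξ = 399.9 mol/s.
Outlet (n = n₀ + ν ξ):
  H₂: 539 − 1(399.9) = 139.1
  O₂: 409.4 − 0.5(399.9) = 209.4
  H₂O: 0 + 1(399.9) = 399.9
Total out = 748.4 mol/s; y_O₂ = 209.4 / 748.4 = 0.2798.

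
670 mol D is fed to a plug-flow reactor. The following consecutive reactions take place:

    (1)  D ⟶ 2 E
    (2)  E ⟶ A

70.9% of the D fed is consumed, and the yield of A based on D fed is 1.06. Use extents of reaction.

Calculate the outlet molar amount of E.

Conversion of D: D consumed = 1ξ₁ = 0.709 × 670 → ξ₁ = 475 mol.
Yield of A: 1ξ₂ / 670 = 1.06 → ξ₂ = 710.2 mol.
Outlet amounts (n = n₀ + Σ ν·ξ):
  D: 670 − 1(475) = 195
  E: 0 + 2(475) − 1(710.2) = 239.9
  A: 0 + 1(710.2) = 710.2

240 mol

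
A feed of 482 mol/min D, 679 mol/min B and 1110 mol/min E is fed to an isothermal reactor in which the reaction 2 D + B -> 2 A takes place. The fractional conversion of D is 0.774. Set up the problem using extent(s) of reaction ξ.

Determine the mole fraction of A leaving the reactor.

0.179

D reacted = 0.774 × 482 = 373.1 mol/min; ν_D = −2, so ξ = 373.1/2 = 186.5 mol/min.
Outlet amounts (n = n₀ + ν ξ):
  D: 482 − 2(186.5) = 108.9
  B: 679 − 1(186.5) = 492.5
  A: 0 + 2(186.5) = 373.1
  E: 1110 (inert)
Total out = 2084 mol/min; y_A = 373.1 / 2084 = 0.179.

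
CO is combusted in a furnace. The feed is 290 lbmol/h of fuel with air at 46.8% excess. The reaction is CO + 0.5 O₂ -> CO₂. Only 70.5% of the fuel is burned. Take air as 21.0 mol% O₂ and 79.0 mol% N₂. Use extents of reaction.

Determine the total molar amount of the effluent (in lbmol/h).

Stoichiometric O₂ = 0.5 × 290 = 145 lbmol/h; O₂ fed = 145 × 1.468 = 212.9 lbmol/h.
N₂ fed = 212.9 × 79/21 = 800.8 lbmol/h.
Fuel reacted = 0.705 × 290 → ξ = 204.4 lbmol/h.
Outlet (n = n₀ + ν ξ):
  CO: 290 − 1(204.4) = 85.55
  O₂: 212.9 − 0.5(204.4) = 110.6
  N₂: 800.8 (inert)
  CO₂: 0 + 1(204.4) = 204.4
Total out = 85.55 + 110.6 + 800.8 + 204.4 = 1201 lbmol/h.

1200 lbmol/h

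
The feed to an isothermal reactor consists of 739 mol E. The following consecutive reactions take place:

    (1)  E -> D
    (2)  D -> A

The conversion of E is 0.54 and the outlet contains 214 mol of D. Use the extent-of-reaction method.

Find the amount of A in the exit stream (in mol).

Conversion of E: E consumed = 1ξ₁ = 0.54 × 739 → ξ₁ = 399.1 mol.
D balance: n_D = 0 + 1ξ₁ − 1ξ₂ = 214 → ξ₂ = (1·399.1 − 214)/1 = 185.1 mol.
Outlet amounts (n = n₀ + Σ ν·ξ):
  E: 739 − 1(399.1) = 339.9
  D: 0 + 1(399.1) − 1(185.1) = 214
  A: 0 + 1(185.1) = 185.1

185 mol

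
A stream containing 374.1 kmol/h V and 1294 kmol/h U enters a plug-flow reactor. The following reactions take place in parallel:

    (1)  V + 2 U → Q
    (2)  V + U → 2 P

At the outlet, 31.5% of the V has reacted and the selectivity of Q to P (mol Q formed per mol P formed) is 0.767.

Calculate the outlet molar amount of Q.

71.3 kmol/h

Conversion of V: V consumed = 0.315 × 374.1 = 117.8 kmol/h = 1ξ₁ + 1ξ₂.
Selectivity: 1ξ₁ / (2ξ₂) = 0.767 → ξ₁ = 1.534 ξ₂.
Substitute: (1·1.534 + 1) ξ₂ = 117.8 → ξ₂ = 46.5 kmol/h, ξ₁ = 71.34 kmol/h.
Outlet amounts (n = n₀ + Σ ν·ξ):
  V: 374.1 − 1(71.34) − 1(46.5) = 256.3
  U: 1294 − 2(71.34) − 1(46.5) = 1105
  Q: 0 + 1(71.34) = 71.34
  P: 0 + 2(46.5) = 93.01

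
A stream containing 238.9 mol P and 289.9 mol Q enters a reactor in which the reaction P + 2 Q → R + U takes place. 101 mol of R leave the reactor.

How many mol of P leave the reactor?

For R: n = n₀ + 1ξ → 101 = 0 + 1ξ, giving ξ = 101 mol.
Outlet amounts (n = n₀ + ν ξ):
  P: 238.9 − 1(101) = 137.9
  Q: 289.9 − 2(101) = 87.9
  R: 0 + 1(101) = 101
  U: 0 + 1(101) = 101

138 mol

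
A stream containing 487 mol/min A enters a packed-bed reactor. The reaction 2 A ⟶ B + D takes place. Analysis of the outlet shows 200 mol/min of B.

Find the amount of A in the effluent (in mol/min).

For B: n = n₀ + 1ξ → 200 = 0 + 1ξ, giving ξ = 200 mol/min.
Outlet amounts (n = n₀ + ν ξ):
  A: 487 − 2(200) = 87
  B: 0 + 1(200) = 200
  D: 0 + 1(200) = 200

87 mol/min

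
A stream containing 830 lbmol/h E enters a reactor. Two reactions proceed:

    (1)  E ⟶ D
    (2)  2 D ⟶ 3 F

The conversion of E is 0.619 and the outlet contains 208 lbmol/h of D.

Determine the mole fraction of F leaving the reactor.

0.467

Conversion of E: E consumed = 1ξ₁ = 0.619 × 830 → ξ₁ = 513.8 lbmol/h.
D balance: n_D = 0 + 1ξ₁ − 2ξ₂ = 208 → ξ₂ = (1·513.8 − 208)/2 = 152.9 lbmol/h.
Outlet amounts (n = n₀ + Σ ν·ξ):
  E: 830 − 1(513.8) = 316.2
  D: 0 + 1(513.8) − 2(152.9) = 208
  F: 0 + 3(152.9) = 458.7
Total out = 982.9 lbmol/h; y_F = 458.7 / 982.9 = 0.4666.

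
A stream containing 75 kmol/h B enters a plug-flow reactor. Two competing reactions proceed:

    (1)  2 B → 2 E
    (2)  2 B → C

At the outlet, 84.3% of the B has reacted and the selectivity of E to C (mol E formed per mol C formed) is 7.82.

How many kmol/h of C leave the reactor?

Conversion of B: B consumed = 0.843 × 75 = 63.22 kmol/h = 2ξ₁ + 2ξ₂.
Selectivity: 2ξ₁ / (1ξ₂) = 7.82 → ξ₁ = 3.91 ξ₂.
Substitute: (2·3.91 + 2) ξ₂ = 63.22 → ξ₂ = 6.438 kmol/h, ξ₁ = 25.17 kmol/h.
Outlet amounts (n = n₀ + Σ ν·ξ):
  B: 75 − 2(25.17) − 2(6.438) = 11.78
  E: 0 + 2(25.17) = 50.35
  C: 0 + 1(6.438) = 6.438

6.44 kmol/h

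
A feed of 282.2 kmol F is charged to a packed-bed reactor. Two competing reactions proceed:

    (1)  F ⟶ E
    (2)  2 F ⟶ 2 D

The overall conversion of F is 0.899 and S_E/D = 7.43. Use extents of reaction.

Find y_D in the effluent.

0.107

Conversion of F: F consumed = 0.899 × 282.2 = 253.7 kmol = 1ξ₁ + 2ξ₂.
Selectivity: 1ξ₁ / (2ξ₂) = 7.43 → ξ₁ = 14.86 ξ₂.
Substitute: (1·14.86 + 2) ξ₂ = 253.7 → ξ₂ = 15.05 kmol, ξ₁ = 223.6 kmol.
Outlet amounts (n = n₀ + Σ ν·ξ):
  F: 282.2 − 1(223.6) − 2(15.05) = 28.5
  E: 0 + 1(223.6) = 223.6
  D: 0 + 2(15.05) = 30.09
Total out = 282.2 kmol; y_D = 30.09 / 282.2 = 0.1066.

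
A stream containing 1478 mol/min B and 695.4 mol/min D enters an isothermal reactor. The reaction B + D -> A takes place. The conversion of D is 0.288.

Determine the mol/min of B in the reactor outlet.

D reacted = 0.288 × 695.4 = 200.3 mol/min; ν_D = −1, so ξ = 200.3/1 = 200.3 mol/min.
Outlet amounts (n = n₀ + ν ξ):
  B: 1478 − 1(200.3) = 1278
  D: 695.4 − 1(200.3) = 495.1
  A: 0 + 1(200.3) = 200.3

1280 mol/min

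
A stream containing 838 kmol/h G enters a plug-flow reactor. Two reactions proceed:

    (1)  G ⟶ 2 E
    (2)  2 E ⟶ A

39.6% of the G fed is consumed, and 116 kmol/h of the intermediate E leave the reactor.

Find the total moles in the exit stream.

896 kmol/h

Conversion of G: G consumed = 1ξ₁ = 0.396 × 838 → ξ₁ = 331.8 kmol/h.
E balance: n_E = 0 + 2ξ₁ − 2ξ₂ = 116 → ξ₂ = (2·331.8 − 116)/2 = 273.8 kmol/h.
Outlet amounts (n = n₀ + Σ ν·ξ):
  G: 838 − 1(331.8) = 506.2
  E: 0 + 2(331.8) − 2(273.8) = 116
  A: 0 + 1(273.8) = 273.8
Total out = 506.2 + 116 + 273.8 = 896 kmol/h.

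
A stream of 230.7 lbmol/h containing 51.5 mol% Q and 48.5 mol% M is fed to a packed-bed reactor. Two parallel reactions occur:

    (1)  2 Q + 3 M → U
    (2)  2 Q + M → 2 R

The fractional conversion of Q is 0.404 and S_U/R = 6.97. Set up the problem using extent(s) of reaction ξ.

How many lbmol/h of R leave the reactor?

3.21 lbmol/h

Conversion of Q: Q consumed = 0.404 × 118.8 = 48 lbmol/h = 2ξ₁ + 2ξ₂.
Selectivity: 1ξ₁ / (2ξ₂) = 6.97 → ξ₁ = 13.94 ξ₂.
Substitute: (2·13.94 + 2) ξ₂ = 48 → ξ₂ = 1.606 lbmol/h, ξ₁ = 22.39 lbmol/h.
Outlet amounts (n = n₀ + Σ ν·ξ):
  Q: 118.8 − 2(22.39) − 2(1.606) = 70.81
  M: 111.9 − 3(22.39) − 1(1.606) = 43.1
  U: 0 + 1(22.39) = 22.39
  R: 0 + 2(1.606) = 3.213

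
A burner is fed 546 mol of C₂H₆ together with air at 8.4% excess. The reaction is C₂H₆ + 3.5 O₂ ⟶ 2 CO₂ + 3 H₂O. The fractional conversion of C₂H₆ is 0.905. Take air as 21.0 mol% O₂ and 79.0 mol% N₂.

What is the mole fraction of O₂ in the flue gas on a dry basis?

0.0373

Stoichiometric O₂ = 3.5 × 546 = 1911 mol; O₂ fed = 1911 × 1.084 = 2072 mol.
N₂ fed = 2072 × 79/21 = 7793 mol.
Fuel reacted = 0.905 × 546 → ξ = 494.1 mol.
Outlet (n = n₀ + ν ξ):
  C₂H₆: 546 − 1(494.1) = 51.87
  O₂: 2072 − 3.5(494.1) = 342.1
  N₂: 7793 (inert)
  CO₂: 0 + 2(494.1) = 988.3
  H₂O: 0 + 3(494.1) = 1482
Dry total = 9175 mol; y_O₂ (dry) = 342.1 / 9175 = 0.03728.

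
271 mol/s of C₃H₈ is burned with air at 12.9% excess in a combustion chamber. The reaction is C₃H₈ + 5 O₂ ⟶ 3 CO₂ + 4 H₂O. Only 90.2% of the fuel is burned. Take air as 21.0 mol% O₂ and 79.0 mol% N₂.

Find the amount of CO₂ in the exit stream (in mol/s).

733 mol/s

Stoichiometric O₂ = 5 × 271 = 1355 mol/s; O₂ fed = 1355 × 1.129 = 1530 mol/s.
N₂ fed = 1530 × 79/21 = 5755 mol/s.
Fuel reacted = 0.902 × 271 → ξ = 244.4 mol/s.
Outlet (n = n₀ + ν ξ):
  C₃H₈: 271 − 1(244.4) = 26.56
  O₂: 1530 − 5(244.4) = 307.6
  N₂: 5755 (inert)
  CO₂: 0 + 3(244.4) = 733.3
  H₂O: 0 + 4(244.4) = 977.8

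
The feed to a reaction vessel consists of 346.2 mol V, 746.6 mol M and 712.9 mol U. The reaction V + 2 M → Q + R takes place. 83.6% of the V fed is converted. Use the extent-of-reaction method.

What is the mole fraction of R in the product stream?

0.191

V reacted = 0.836 × 346.2 = 289.4 mol; ν_V = −1, so ξ = 289.4/1 = 289.4 mol.
Outlet amounts (n = n₀ + ν ξ):
  V: 346.2 − 1(289.4) = 56.78
  M: 746.6 − 2(289.4) = 167.8
  Q: 0 + 1(289.4) = 289.4
  R: 0 + 1(289.4) = 289.4
  U: 712.9 (inert)
Total out = 1516 mol; y_R = 289.4 / 1516 = 0.1909.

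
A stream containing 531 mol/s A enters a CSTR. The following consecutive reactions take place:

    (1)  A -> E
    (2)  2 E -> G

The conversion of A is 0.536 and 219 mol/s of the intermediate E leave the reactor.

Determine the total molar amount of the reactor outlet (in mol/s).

Conversion of A: A consumed = 1ξ₁ = 0.536 × 531 → ξ₁ = 284.6 mol/s.
E balance: n_E = 0 + 1ξ₁ − 2ξ₂ = 219 → ξ₂ = (1·284.6 − 219)/2 = 32.81 mol/s.
Outlet amounts (n = n₀ + Σ ν·ξ):
  A: 531 − 1(284.6) = 246.4
  E: 0 + 1(284.6) − 2(32.81) = 219
  G: 0 + 1(32.81) = 32.81
Total out = 246.4 + 219 + 32.81 = 498.2 mol/s.

498 mol/s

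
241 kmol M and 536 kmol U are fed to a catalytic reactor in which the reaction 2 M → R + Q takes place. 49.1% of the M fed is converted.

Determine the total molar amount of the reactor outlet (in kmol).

M reacted = 0.491 × 241 = 118.3 kmol; ν_M = −2, so ξ = 118.3/2 = 59.17 kmol.
Outlet amounts (n = n₀ + ν ξ):
  M: 241 − 2(59.17) = 122.7
  R: 0 + 1(59.17) = 59.17
  Q: 0 + 1(59.17) = 59.17
  U: 536 (inert)
Total out = 122.7 + 59.17 + 59.17 + 536 = 777 kmol.

777 kmol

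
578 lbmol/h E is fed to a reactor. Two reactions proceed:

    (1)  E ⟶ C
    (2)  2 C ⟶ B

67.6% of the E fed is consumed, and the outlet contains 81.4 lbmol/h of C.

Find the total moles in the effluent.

Conversion of E: E consumed = 1ξ₁ = 0.676 × 578 → ξ₁ = 390.7 lbmol/h.
C balance: n_C = 0 + 1ξ₁ − 2ξ₂ = 81.4 → ξ₂ = (1·390.7 − 81.4)/2 = 154.7 lbmol/h.
Outlet amounts (n = n₀ + Σ ν·ξ):
  E: 578 − 1(390.7) = 187.3
  C: 0 + 1(390.7) − 2(154.7) = 81.4
  B: 0 + 1(154.7) = 154.7
Total out = 187.3 + 81.4 + 154.7 = 423.3 lbmol/h.

423 lbmol/h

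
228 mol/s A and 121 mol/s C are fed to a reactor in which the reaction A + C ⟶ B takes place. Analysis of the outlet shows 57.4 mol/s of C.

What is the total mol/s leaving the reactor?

For C: n = n₀ − 1ξ → 57.4 = 121 − 1ξ, giving ξ = 63.6 mol/s.
Outlet amounts (n = n₀ + ν ξ):
  A: 228 − 1(63.6) = 164.4
  C: 121 − 1(63.6) = 57.4
  B: 0 + 1(63.6) = 63.6
Total out = 164.4 + 57.4 + 63.6 = 285.4 mol/s.

285 mol/s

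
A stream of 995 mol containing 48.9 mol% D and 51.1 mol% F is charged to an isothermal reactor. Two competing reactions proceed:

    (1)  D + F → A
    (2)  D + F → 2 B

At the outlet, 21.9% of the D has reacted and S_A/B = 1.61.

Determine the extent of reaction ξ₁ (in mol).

Conversion of D: D consumed = 0.219 × 486.6 = 106.6 mol = 1ξ₁ + 1ξ₂.
Selectivity: 1ξ₁ / (2ξ₂) = 1.61 → ξ₁ = 3.22 ξ₂.
Substitute: (1·3.22 + 1) ξ₂ = 106.6 → ξ₂ = 25.25 mol, ξ₁ = 81.31 mol.
Outlet amounts (n = n₀ + Σ ν·ξ):
  D: 486.6 − 1(81.31) − 1(25.25) = 380
  F: 508.4 − 1(81.31) − 1(25.25) = 401.9
  A: 0 + 1(81.31) = 81.31
  B: 0 + 2(25.25) = 50.5

ξ₁ = 81.3 mol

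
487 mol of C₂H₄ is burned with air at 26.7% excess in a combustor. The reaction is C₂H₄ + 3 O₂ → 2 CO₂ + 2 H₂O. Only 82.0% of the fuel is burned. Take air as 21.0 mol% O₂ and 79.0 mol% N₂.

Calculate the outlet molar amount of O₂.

653 mol

Stoichiometric O₂ = 3 × 487 = 1461 mol; O₂ fed = 1461 × 1.267 = 1851 mol.
N₂ fed = 1851 × 79/21 = 6964 mol.
Fuel reacted = 0.82 × 487 → ξ = 399.3 mol.
Outlet (n = n₀ + ν ξ):
  C₂H₄: 487 − 1(399.3) = 87.66
  O₂: 1851 − 3(399.3) = 653.1
  N₂: 6964 (inert)
  CO₂: 0 + 2(399.3) = 798.7
  H₂O: 0 + 2(399.3) = 798.7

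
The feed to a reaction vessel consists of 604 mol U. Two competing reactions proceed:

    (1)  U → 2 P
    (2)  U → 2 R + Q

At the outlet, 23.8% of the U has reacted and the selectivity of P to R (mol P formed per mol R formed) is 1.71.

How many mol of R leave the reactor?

106 mol

Conversion of U: U consumed = 0.238 × 604 = 143.8 mol = 1ξ₁ + 1ξ₂.
Selectivity: 2ξ₁ / (2ξ₂) = 1.71 → ξ₁ = 1.71 ξ₂.
Substitute: (1·1.71 + 1) ξ₂ = 143.8 → ξ₂ = 53.05 mol, ξ₁ = 90.71 mol.
Outlet amounts (n = n₀ + Σ ν·ξ):
  U: 604 − 1(90.71) − 1(53.05) = 460.2
  P: 0 + 2(90.71) = 181.4
  R: 0 + 2(53.05) = 106.1
  Q: 0 + 1(53.05) = 53.05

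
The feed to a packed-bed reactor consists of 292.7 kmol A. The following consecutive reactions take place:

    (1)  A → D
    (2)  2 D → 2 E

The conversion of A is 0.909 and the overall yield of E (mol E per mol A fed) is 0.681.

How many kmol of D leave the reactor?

Conversion of A: A consumed = 1ξ₁ = 0.909 × 292.7 → ξ₁ = 266.1 kmol.
Yield of E: 2ξ₂ / 292.7 = 0.681 → ξ₂ = 99.66 kmol.
Outlet amounts (n = n₀ + Σ ν·ξ):
  A: 292.7 − 1(266.1) = 26.64
  D: 0 + 1(266.1) − 2(99.66) = 66.74
  E: 0 + 2(99.66) = 199.3

66.7 kmol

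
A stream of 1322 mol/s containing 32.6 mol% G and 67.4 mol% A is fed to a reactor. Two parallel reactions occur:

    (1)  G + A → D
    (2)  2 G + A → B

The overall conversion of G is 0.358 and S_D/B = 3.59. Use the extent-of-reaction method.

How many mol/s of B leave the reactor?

Conversion of G: G consumed = 0.358 × 431 = 154.3 mol/s = 1ξ₁ + 2ξ₂.
Selectivity: 1ξ₁ / (1ξ₂) = 3.59 → ξ₁ = 3.59 ξ₂.
Substitute: (1·3.59 + 2) ξ₂ = 154.3 → ξ₂ = 27.6 mol/s, ξ₁ = 99.09 mol/s.
Outlet amounts (n = n₀ + Σ ν·ξ):
  G: 431 − 1(99.09) − 2(27.6) = 276.7
  A: 891 − 1(99.09) − 1(27.6) = 764.3
  D: 0 + 1(99.09) = 99.09
  B: 0 + 1(27.6) = 27.6

27.6 mol/s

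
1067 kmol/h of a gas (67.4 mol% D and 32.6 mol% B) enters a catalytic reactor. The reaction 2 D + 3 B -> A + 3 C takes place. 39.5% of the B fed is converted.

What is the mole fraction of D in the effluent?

0.615

B reacted = 0.395 × 347.8 = 137.4 kmol/h; ν_B = −3, so ξ = 137.4/3 = 45.8 kmol/h.
Outlet amounts (n = n₀ + ν ξ):
  D: 719.2 − 2(45.8) = 627.6
  B: 347.8 − 3(45.8) = 210.4
  A: 0 + 1(45.8) = 45.8
  C: 0 + 3(45.8) = 137.4
Total out = 1021 kmol/h; y_D = 627.6 / 1021 = 0.6145.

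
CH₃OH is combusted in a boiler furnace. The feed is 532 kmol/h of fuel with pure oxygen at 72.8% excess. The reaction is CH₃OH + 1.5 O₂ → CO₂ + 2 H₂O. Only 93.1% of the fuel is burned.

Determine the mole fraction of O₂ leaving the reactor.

Stoichiometric O₂ = 1.5 × 532 = 798 kmol/h; O₂ fed = 798 × 1.728 = 1379 kmol/h.
Fuel reacted = 0.931 × 532 → ξ = 495.3 kmol/h.
Outlet (n = n₀ + ν ξ):
  CH₃OH: 532 − 1(495.3) = 36.71
  O₂: 1379 − 1.5(495.3) = 636
  CO₂: 0 + 1(495.3) = 495.3
  H₂O: 0 + 2(495.3) = 990.6
Total out = 2159 kmol/h; y_O₂ = 636 / 2159 = 0.2946.

0.295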